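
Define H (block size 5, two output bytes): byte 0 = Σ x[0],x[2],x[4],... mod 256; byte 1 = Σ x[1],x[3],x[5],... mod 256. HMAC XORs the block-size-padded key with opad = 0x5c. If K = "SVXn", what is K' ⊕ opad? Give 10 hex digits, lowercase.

0f0a04325c

Key "SVXn" = 53 56 58 6e is 4 bytes ≤ B = 5; zero-pad to 5 bytes: K' = 53 56 58 6e 00.
XOR each byte with 0x5c: 53⊕5c=0f, 56⊕5c=0a, 58⊕5c=04, 6e⊕5c=32, 00⊕5c=5c.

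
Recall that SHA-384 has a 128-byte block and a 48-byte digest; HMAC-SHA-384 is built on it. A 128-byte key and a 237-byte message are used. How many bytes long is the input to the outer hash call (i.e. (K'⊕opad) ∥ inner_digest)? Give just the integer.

176

Key is 128 ≤ 128 bytes, zero-padded: |K'| = 128.
Outer input = (K'⊕opad) ∥ H(inner) → 128 + 48 = 176 bytes.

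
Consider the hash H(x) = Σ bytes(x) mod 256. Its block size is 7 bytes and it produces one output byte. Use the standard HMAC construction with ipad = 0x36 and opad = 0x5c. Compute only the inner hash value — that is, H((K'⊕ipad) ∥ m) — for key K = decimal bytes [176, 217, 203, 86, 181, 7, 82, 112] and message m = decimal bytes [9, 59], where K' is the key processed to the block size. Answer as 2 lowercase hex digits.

Key decimal bytes [176, 217, 203, 86, 181, 7, 82, 112] = b0 d9 cb 56 b5 07 52 70 is 8 bytes > B = 7, so hash it first: H(key) = 28, then zero-pad to 7 bytes: K' = 28 00 00 00 00 00 00.
K' ⊕ ipad = 1e 36 36 36 36 36 36.
Inner input = 1e 36 36 36 36 36 36 ∥ 09 3b.
Inner hash: sum = 30+54+54+54+54+54+54+9+59 = 422; mod 256 = 166 → a6.

a6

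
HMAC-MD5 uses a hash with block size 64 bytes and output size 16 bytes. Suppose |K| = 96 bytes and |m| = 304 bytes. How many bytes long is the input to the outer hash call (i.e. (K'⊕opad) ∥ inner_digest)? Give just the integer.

Key is 96 > 64 bytes, so it is hashed to 16 bytes then zero-padded to 64: |K'| = 64.
Outer input = (K'⊕opad) ∥ H(inner) → 64 + 16 = 80 bytes.

80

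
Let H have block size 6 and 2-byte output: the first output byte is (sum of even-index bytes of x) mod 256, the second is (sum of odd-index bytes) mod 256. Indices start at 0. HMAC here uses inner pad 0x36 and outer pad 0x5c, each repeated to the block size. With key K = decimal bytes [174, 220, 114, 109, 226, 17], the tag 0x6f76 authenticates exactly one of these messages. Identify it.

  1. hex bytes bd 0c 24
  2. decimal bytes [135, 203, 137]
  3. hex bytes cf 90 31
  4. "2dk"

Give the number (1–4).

Key decimal bytes [174, 220, 114, 109, 226, 17] = ae dc 72 6d e2 11 is exactly B = 6 bytes: K' = ae dc 72 6d e2 11.
K' ⊕ ipad = 98 ea 44 5b d4 27; K' ⊕ opad = f2 80 2e 31 be 4d.
m1: inner = H(98 ea 44 5b d4 27 bd 0c 24) = 91 78; tag = H(f2 80 2e 31 be 4d 91 78) = 6f76 ← matches
m2: inner = H(98 ea 44 5b d4 27 87 cb 89) = c0 37; tag = H(f2 80 2e 31 be 4d c0 37) = 9e35
m3: inner = H(98 ea 44 5b d4 27 cf 90 31) = b0 fc; tag = H(f2 80 2e 31 be 4d b0 fc) = 8efa
m4: inner = H(98 ea 44 5b d4 27 32 64 6b) = 4d d0; tag = H(f2 80 2e 31 be 4d 4d d0) = 2bce

1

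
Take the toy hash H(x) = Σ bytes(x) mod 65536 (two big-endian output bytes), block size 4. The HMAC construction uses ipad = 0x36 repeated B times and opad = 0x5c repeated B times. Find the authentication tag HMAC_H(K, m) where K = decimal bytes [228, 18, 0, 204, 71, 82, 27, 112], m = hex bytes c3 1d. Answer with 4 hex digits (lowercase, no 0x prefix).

0222

Key decimal bytes [228, 18, 0, 204, 71, 82, 27, 112] = e4 12 00 cc 47 52 1b 70 is 8 bytes > B = 4, so hash it first: H(key) = 02 e6, then zero-pad to 4 bytes: K' = 02 e6 00 00.
K' ⊕ ipad = 34 d0 36 36.  K' ⊕ opad = 5e ba 5c 5c.
Inner input = (K'⊕ipad) ∥ m = 34 d0 36 36 ∥ c3 1d.
Inner hash: sum = 52+208+54+54+195+29 = 592 → 02 50.
Outer input = (K'⊕opad) ∥ inner = 5e ba 5c 5c ∥ 02 50.
Outer hash (tag): sum = 94+186+92+92+2+80 = 546 → 02 22.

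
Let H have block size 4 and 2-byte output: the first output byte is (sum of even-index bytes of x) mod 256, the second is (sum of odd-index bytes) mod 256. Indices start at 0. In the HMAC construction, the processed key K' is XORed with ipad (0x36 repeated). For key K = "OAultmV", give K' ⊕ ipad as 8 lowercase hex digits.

Key "OAultmV" = 4f 41 75 6c 74 6d 56 is 7 bytes > B = 4, so hash it first: H(key) = 8e 1a, then zero-pad to 4 bytes: K' = 8e 1a 00 00.
XOR each byte with 0x36: 8e⊕36=b8, 1a⊕36=2c, 00⊕36=36, 00⊕36=36.

b82c3636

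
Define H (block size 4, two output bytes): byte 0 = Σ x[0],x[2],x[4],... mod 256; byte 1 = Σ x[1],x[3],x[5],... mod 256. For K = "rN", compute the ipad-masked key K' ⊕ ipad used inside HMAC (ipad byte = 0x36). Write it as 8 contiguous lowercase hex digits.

44783636

Key "rN" = 72 4e is 2 bytes ≤ B = 4; zero-pad to 4 bytes: K' = 72 4e 00 00.
XOR each byte with 0x36: 72⊕36=44, 4e⊕36=78, 00⊕36=36, 00⊕36=36.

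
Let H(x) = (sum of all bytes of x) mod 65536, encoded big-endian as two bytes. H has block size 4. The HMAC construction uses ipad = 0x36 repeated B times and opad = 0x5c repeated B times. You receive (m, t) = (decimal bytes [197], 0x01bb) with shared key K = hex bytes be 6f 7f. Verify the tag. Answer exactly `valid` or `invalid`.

Key hex bytes be 6f 7f is 3 bytes ≤ B = 4; zero-pad to 4 bytes: K' = be 6f 7f 00.
K' ⊕ ipad = 88 59 49 36; K' ⊕ opad = e2 33 23 5c.
Inner hash: sum = 136+89+73+54+197 = 549 → 02 25.
Outer hash (recomputed tag): sum = 226+51+35+92+2+37 = 443 → 01 bb.
Recomputed tag = 01bb; claimed = 01bb → match.

valid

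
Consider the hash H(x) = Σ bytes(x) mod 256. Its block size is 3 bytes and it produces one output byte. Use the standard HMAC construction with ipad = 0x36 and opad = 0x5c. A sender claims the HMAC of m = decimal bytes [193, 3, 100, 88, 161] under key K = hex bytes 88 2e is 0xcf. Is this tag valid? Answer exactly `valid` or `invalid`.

Key hex bytes 88 2e is 2 bytes ≤ B = 3; zero-pad to 3 bytes: K' = 88 2e 00.
K' ⊕ ipad = be 18 36; K' ⊕ opad = d4 72 5c.
Inner hash: sum = 190+24+54+193+3+100+88+161 = 813; mod 256 = 45 → 2d.
Outer hash (recomputed tag): sum = 212+114+92+45 = 463; mod 256 = 207 → cf.
Recomputed tag = cf; claimed = cf → match.

valid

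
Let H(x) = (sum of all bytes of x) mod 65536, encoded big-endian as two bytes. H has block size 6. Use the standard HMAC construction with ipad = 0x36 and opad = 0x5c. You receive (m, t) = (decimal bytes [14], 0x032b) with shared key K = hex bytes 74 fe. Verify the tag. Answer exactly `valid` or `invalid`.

Key hex bytes 74 fe is 2 bytes ≤ B = 6; zero-pad to 6 bytes: K' = 74 fe 00 00 00 00.
K' ⊕ ipad = 42 c8 36 36 36 36; K' ⊕ opad = 28 a2 5c 5c 5c 5c.
Inner hash: sum = 66+200+54+54+54+54+14 = 496 → 01 f0.
Outer hash (recomputed tag): sum = 40+162+92+92+92+92+1+240 = 811 → 03 2b.
Recomputed tag = 032b; claimed = 032b → match.

valid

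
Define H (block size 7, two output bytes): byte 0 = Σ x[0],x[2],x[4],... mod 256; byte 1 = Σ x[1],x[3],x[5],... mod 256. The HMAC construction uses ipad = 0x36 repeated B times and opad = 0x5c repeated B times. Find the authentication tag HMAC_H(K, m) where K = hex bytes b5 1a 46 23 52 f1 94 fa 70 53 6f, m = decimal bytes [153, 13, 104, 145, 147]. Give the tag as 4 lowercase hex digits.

fd15

Key hex bytes b5 1a 46 23 52 f1 94 fa 70 53 6f is 11 bytes > B = 7, so hash it first: H(key) = c0 7b, then zero-pad to 7 bytes: K' = c0 7b 00 00 00 00 00.
K' ⊕ ipad = f6 4d 36 36 36 36 36.  K' ⊕ opad = 9c 27 5c 5c 5c 5c 5c.
Inner input = (K'⊕ipad) ∥ m = f6 4d 36 36 36 36 36 ∥ 99 0d 68 91 93.
Inner hash: even-index sum = 566 mod 256 = 54; odd-index sum = 589 mod 256 = 77 → 36 4d.
Outer input = (K'⊕opad) ∥ inner = 9c 27 5c 5c 5c 5c 5c ∥ 36 4d.
Outer hash (tag): even-index sum = 509 mod 256 = 253; odd-index sum = 277 mod 256 = 21 → fd 15.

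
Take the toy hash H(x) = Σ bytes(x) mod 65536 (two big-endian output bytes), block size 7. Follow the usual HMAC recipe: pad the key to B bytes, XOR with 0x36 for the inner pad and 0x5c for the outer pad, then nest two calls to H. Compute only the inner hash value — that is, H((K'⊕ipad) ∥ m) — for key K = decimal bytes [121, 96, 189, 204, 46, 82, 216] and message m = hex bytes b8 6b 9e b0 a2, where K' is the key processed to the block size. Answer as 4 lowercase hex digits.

06a7

Key decimal bytes [121, 96, 189, 204, 46, 82, 216] = 79 60 bd cc 2e 52 d8 is exactly B = 7 bytes: K' = 79 60 bd cc 2e 52 d8.
K' ⊕ ipad = 4f 56 8b fa 18 64 ee.
Inner input = 4f 56 8b fa 18 64 ee ∥ b8 6b 9e b0 a2.
Inner hash: sum = 79+86+139+250+24+100+238+184+107+158+176+162 = 1703 → 06 a7.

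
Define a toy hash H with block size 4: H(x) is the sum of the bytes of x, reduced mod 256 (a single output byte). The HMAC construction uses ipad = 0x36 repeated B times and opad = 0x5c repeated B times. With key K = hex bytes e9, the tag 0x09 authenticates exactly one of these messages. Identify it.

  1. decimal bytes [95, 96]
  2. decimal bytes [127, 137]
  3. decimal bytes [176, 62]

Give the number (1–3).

Key hex bytes e9 is 1 byte ≤ B = 4; zero-pad to 4 bytes: K' = e9 00 00 00.
K' ⊕ ipad = df 36 36 36; K' ⊕ opad = b5 5c 5c 5c.
m1: inner = H(df 36 36 36 5f 60) = 40; tag = H(b5 5c 5c 5c 40) = 09 ← matches
m2: inner = H(df 36 36 36 7f 89) = 89; tag = H(b5 5c 5c 5c 89) = 52
m3: inner = H(df 36 36 36 b0 3e) = 6f; tag = H(b5 5c 5c 5c 6f) = 38

1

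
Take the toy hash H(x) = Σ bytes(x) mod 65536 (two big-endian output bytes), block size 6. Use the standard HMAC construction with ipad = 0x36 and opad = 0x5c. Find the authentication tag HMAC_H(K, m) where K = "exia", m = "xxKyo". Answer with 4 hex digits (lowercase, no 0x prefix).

Key "exia" = 65 78 69 61 is 4 bytes ≤ B = 6; zero-pad to 6 bytes: K' = 65 78 69 61 00 00.
K' ⊕ ipad = 53 4e 5f 57 36 36.  K' ⊕ opad = 39 24 35 3d 5c 5c.
Inner input = (K'⊕ipad) ∥ m = 53 4e 5f 57 36 36 ∥ 78 78 4b 79 6f.
Inner hash: sum = 83+78+95+87+54+54+120+120+75+121+111 = 998 → 03 e6.
Outer input = (K'⊕opad) ∥ inner = 39 24 35 3d 5c 5c ∥ 03 e6.
Outer hash (tag): sum = 57+36+53+61+92+92+3+230 = 624 → 02 70.

0270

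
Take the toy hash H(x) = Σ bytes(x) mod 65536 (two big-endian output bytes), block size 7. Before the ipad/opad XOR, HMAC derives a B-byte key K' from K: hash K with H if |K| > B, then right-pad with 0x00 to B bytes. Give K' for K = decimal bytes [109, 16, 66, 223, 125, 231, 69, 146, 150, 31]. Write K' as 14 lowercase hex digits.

048e0000000000

|K| = 10 > B = 7, so first hash the key.
H(K): sum = 109+16+66+223+125+231+69+146+150+31 = 1166 → 04 8e.
Zero-pad H(K) = 04 8e to 7 bytes: K' = 04 8e 00 00 00 00 00.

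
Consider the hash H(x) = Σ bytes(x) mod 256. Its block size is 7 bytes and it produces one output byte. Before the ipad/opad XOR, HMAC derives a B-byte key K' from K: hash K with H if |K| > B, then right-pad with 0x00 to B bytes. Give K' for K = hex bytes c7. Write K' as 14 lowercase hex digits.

c7000000000000

Key hex bytes c7 is 1 byte ≤ B = 7; zero-pad to 7 bytes: K' = c7 00 00 00 00 00 00.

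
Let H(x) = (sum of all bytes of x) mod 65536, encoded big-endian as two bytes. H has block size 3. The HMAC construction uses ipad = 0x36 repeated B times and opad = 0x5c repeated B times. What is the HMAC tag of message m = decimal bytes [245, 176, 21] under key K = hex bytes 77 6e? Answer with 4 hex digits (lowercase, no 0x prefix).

Key hex bytes 77 6e is 2 bytes ≤ B = 3; zero-pad to 3 bytes: K' = 77 6e 00.
K' ⊕ ipad = 41 58 36.  K' ⊕ opad = 2b 32 5c.
Inner input = (K'⊕ipad) ∥ m = 41 58 36 ∥ f5 b0 15.
Inner hash: sum = 65+88+54+245+176+21 = 649 → 02 89.
Outer input = (K'⊕opad) ∥ inner = 2b 32 5c ∥ 02 89.
Outer hash (tag): sum = 43+50+92+2+137 = 324 → 01 44.

0144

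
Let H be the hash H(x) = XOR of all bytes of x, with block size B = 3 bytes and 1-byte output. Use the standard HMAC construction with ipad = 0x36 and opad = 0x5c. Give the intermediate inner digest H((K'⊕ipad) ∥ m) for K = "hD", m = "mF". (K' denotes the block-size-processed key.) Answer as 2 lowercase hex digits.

Key "hD" = 68 44 is 2 bytes ≤ B = 3; zero-pad to 3 bytes: K' = 68 44 00.
K' ⊕ ipad = 5e 72 36.
Inner input = 5e 72 36 ∥ 6d 46.
Inner hash: XOR 5e⊕72⊕36⊕6d⊕46 = 31.

31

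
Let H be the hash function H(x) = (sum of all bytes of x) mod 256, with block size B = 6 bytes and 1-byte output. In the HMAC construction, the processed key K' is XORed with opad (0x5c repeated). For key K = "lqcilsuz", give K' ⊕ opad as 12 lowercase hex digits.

2b5c5c5c5c5c

Key "lqcilsuz" = 6c 71 63 69 6c 73 75 7a is 8 bytes > B = 6, so hash it first: H(key) = 77, then zero-pad to 6 bytes: K' = 77 00 00 00 00 00.
XOR each byte with 0x5c: 77⊕5c=2b, 00⊕5c=5c, 00⊕5c=5c, 00⊕5c=5c, 00⊕5c=5c, 00⊕5c=5c.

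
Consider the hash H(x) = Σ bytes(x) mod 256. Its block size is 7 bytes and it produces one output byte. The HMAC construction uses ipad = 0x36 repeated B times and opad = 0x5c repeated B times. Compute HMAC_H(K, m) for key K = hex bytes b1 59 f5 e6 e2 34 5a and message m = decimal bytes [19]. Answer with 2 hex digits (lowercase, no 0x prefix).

5f

Key hex bytes b1 59 f5 e6 e2 34 5a is exactly B = 7 bytes: K' = b1 59 f5 e6 e2 34 5a.
K' ⊕ ipad = 87 6f c3 d0 d4 02 6c.  K' ⊕ opad = ed 05 a9 ba be 68 06.
Inner input = (K'⊕ipad) ∥ m = 87 6f c3 d0 d4 02 6c ∥ 13.
Inner hash: sum = 135+111+195+208+212+2+108+19 = 990; mod 256 = 222 → de.
Outer input = (K'⊕opad) ∥ inner = ed 05 a9 ba be 68 06 ∥ de.
Outer hash (tag): sum = 237+5+169+186+190+104+6+222 = 1119; mod 256 = 95 → 5f.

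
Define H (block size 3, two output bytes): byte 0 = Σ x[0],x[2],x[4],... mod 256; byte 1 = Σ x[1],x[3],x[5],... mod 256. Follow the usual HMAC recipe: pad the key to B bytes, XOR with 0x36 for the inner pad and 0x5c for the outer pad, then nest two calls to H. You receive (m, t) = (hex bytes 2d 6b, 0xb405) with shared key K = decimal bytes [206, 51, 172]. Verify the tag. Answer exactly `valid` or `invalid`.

invalid

Key decimal bytes [206, 51, 172] = ce 33 ac is exactly B = 3 bytes: K' = ce 33 ac.
K' ⊕ ipad = f8 05 9a; K' ⊕ opad = 92 6f f0.
Inner hash: even-index sum = 509 mod 256 = 253; odd-index sum = 50 mod 256 = 50 → fd 32.
Outer hash (recomputed tag): even-index sum = 436 mod 256 = 180; odd-index sum = 364 mod 256 = 108 → b4 6c.
Recomputed tag = b46c; claimed = b405 → mismatch.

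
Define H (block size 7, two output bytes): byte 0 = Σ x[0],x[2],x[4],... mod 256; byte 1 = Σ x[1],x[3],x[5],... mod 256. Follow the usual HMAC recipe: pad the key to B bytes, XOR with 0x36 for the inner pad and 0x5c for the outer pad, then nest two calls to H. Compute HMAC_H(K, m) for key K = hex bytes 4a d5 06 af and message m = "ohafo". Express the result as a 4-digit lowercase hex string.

Key hex bytes 4a d5 06 af is 4 bytes ≤ B = 7; zero-pad to 7 bytes: K' = 4a d5 06 af 00 00 00.
K' ⊕ ipad = 7c e3 30 99 36 36 36.  K' ⊕ opad = 16 89 5a f3 5c 5c 5c.
Inner input = (K'⊕ipad) ∥ m = 7c e3 30 99 36 36 36 ∥ 6f 68 61 66 6f.
Inner hash: even-index sum = 486 mod 256 = 230; odd-index sum = 753 mod 256 = 241 → e6 f1.
Outer input = (K'⊕opad) ∥ inner = 16 89 5a f3 5c 5c 5c ∥ e6 f1.
Outer hash (tag): even-index sum = 537 mod 256 = 25; odd-index sum = 702 mod 256 = 190 → 19 be.

19be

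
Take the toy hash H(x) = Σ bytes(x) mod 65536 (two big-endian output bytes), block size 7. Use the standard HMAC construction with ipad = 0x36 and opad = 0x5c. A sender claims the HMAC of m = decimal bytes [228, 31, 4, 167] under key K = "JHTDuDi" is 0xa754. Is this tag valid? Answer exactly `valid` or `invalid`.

invalid

Key "JHTDuDi" = 4a 48 54 44 75 44 69 is exactly B = 7 bytes: K' = 4a 48 54 44 75 44 69.
K' ⊕ ipad = 7c 7e 62 72 43 72 5f; K' ⊕ opad = 16 14 08 18 29 18 35.
Inner hash: sum = 124+126+98+114+67+114+95+228+31+4+167 = 1168 → 04 90.
Outer hash (recomputed tag): sum = 22+20+8+24+41+24+53+4+144 = 340 → 01 54.
Recomputed tag = 0154; claimed = a754 → mismatch.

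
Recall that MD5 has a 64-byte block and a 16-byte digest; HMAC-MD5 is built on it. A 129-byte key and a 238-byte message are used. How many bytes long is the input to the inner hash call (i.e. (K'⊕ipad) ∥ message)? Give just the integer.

Key is 129 > 64 bytes, so it is hashed to 16 bytes then zero-padded to 64: |K'| = 64.
Inner input = (K'⊕ipad) ∥ m → 64 + 238 = 302 bytes.

302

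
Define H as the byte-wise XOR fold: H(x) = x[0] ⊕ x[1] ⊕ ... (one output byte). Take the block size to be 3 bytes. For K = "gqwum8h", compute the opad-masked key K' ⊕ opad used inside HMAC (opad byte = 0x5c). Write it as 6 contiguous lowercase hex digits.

755c5c

Key "gqwum8h" = 67 71 77 75 6d 38 68 is 7 bytes > B = 3, so hash it first: H(key) = 29, then zero-pad to 3 bytes: K' = 29 00 00.
XOR each byte with 0x5c: 29⊕5c=75, 00⊕5c=5c, 00⊕5c=5c.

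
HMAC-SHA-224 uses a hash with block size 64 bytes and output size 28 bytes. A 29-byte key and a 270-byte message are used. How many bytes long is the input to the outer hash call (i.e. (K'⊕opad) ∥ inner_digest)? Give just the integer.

Key is 29 ≤ 64 bytes, zero-padded: |K'| = 64.
Outer input = (K'⊕opad) ∥ H(inner) → 64 + 28 = 92 bytes.

92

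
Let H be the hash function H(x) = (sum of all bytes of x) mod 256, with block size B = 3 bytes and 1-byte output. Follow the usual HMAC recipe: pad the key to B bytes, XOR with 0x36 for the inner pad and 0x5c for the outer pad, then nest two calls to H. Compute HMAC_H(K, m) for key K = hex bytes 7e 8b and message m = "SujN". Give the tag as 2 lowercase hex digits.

10

Key hex bytes 7e 8b is 2 bytes ≤ B = 3; zero-pad to 3 bytes: K' = 7e 8b 00.
K' ⊕ ipad = 48 bd 36.  K' ⊕ opad = 22 d7 5c.
Inner input = (K'⊕ipad) ∥ m = 48 bd 36 ∥ 53 75 6a 4e.
Inner hash: sum = 72+189+54+83+117+106+78 = 699; mod 256 = 187 → bb.
Outer input = (K'⊕opad) ∥ inner = 22 d7 5c ∥ bb.
Outer hash (tag): sum = 34+215+92+187 = 528; mod 256 = 16 → 10.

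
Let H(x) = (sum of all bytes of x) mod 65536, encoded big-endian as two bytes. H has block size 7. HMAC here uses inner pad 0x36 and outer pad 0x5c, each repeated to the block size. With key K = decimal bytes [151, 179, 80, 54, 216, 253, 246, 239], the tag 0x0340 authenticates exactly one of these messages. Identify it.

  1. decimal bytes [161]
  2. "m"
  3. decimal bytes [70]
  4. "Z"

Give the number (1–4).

Key decimal bytes [151, 179, 80, 54, 216, 253, 246, 239] = 97 b3 50 36 d8 fd f6 ef is 8 bytes > B = 7, so hash it first: H(key) = 05 8a, then zero-pad to 7 bytes: K' = 05 8a 00 00 00 00 00.
K' ⊕ ipad = 33 bc 36 36 36 36 36; K' ⊕ opad = 59 d6 5c 5c 5c 5c 5c.
m1: inner = H(33 bc 36 36 36 36 36 a1) = 02 9e; tag = H(59 d6 5c 5c 5c 5c 5c 02 9e) = 039b
m2: inner = H(33 bc 36 36 36 36 36 6d) = 02 6a; tag = H(59 d6 5c 5c 5c 5c 5c 02 6a) = 0367
m3: inner = H(33 bc 36 36 36 36 36 46) = 02 43; tag = H(59 d6 5c 5c 5c 5c 5c 02 43) = 0340 ← matches
m4: inner = H(33 bc 36 36 36 36 36 5a) = 02 57; tag = H(59 d6 5c 5c 5c 5c 5c 02 57) = 0354

3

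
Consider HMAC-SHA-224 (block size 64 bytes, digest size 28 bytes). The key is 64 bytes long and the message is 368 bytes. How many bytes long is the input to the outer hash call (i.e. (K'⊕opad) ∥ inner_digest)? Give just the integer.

Key is 64 ≤ 64 bytes, zero-padded: |K'| = 64.
Outer input = (K'⊕opad) ∥ H(inner) → 64 + 28 = 92 bytes.

92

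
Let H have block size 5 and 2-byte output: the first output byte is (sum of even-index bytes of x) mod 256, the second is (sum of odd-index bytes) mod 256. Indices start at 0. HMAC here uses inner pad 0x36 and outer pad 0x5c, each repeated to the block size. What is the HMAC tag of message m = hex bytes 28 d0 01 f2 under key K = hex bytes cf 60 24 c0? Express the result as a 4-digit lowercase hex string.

dcdb

Key hex bytes cf 60 24 c0 is 4 bytes ≤ B = 5; zero-pad to 5 bytes: K' = cf 60 24 c0 00.
K' ⊕ ipad = f9 56 12 f6 36.  K' ⊕ opad = 93 3c 78 9c 5c.
Inner input = (K'⊕ipad) ∥ m = f9 56 12 f6 36 ∥ 28 d0 01 f2.
Inner hash: even-index sum = 771 mod 256 = 3; odd-index sum = 373 mod 256 = 117 → 03 75.
Outer input = (K'⊕opad) ∥ inner = 93 3c 78 9c 5c ∥ 03 75.
Outer hash (tag): even-index sum = 476 mod 256 = 220; odd-index sum = 219 mod 256 = 219 → dc db.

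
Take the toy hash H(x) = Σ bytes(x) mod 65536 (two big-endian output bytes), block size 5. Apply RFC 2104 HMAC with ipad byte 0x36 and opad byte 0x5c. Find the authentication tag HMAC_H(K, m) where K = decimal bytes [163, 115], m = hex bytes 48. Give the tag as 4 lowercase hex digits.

0307

Key decimal bytes [163, 115] = a3 73 is 2 bytes ≤ B = 5; zero-pad to 5 bytes: K' = a3 73 00 00 00.
K' ⊕ ipad = 95 45 36 36 36.  K' ⊕ opad = ff 2f 5c 5c 5c.
Inner input = (K'⊕ipad) ∥ m = 95 45 36 36 36 ∥ 48.
Inner hash: sum = 149+69+54+54+54+72 = 452 → 01 c4.
Outer input = (K'⊕opad) ∥ inner = ff 2f 5c 5c 5c ∥ 01 c4.
Outer hash (tag): sum = 255+47+92+92+92+1+196 = 775 → 03 07.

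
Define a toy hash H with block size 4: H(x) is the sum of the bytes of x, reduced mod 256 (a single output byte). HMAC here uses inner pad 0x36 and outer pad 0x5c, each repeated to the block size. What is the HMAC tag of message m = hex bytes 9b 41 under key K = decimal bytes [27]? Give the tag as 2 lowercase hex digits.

Key decimal bytes [27] = 1b is 1 byte ≤ B = 4; zero-pad to 4 bytes: K' = 1b 00 00 00.
K' ⊕ ipad = 2d 36 36 36.  K' ⊕ opad = 47 5c 5c 5c.
Inner input = (K'⊕ipad) ∥ m = 2d 36 36 36 ∥ 9b 41.
Inner hash: sum = 45+54+54+54+155+65 = 427; mod 256 = 171 → ab.
Outer input = (K'⊕opad) ∥ inner = 47 5c 5c 5c ∥ ab.
Outer hash (tag): sum = 71+92+92+92+171 = 518; mod 256 = 6 → 06.

06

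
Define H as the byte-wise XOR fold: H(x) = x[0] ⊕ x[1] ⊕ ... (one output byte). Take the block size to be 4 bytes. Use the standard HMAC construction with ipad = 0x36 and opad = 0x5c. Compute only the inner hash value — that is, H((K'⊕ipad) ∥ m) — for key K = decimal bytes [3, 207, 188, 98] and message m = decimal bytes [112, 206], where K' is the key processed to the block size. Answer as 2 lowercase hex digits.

ac

Key decimal bytes [3, 207, 188, 98] = 03 cf bc 62 is exactly B = 4 bytes: K' = 03 cf bc 62.
K' ⊕ ipad = 35 f9 8a 54.
Inner input = 35 f9 8a 54 ∥ 70 ce.
Inner hash: XOR 35⊕f9⊕8a⊕54⊕70⊕ce = ac.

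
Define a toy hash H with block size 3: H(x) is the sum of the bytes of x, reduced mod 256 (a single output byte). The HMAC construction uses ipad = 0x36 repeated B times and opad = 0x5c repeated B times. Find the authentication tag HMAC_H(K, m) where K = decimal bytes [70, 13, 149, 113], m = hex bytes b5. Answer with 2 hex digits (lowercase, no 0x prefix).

Key decimal bytes [70, 13, 149, 113] = 46 0d 95 71 is 4 bytes > B = 3, so hash it first: H(key) = 59, then zero-pad to 3 bytes: K' = 59 00 00.
K' ⊕ ipad = 6f 36 36.  K' ⊕ opad = 05 5c 5c.
Inner input = (K'⊕ipad) ∥ m = 6f 36 36 ∥ b5.
Inner hash: sum = 111+54+54+181 = 400; mod 256 = 144 → 90.
Outer input = (K'⊕opad) ∥ inner = 05 5c 5c ∥ 90.
Outer hash (tag): sum = 5+92+92+144 = 333; mod 256 = 77 → 4d.

4d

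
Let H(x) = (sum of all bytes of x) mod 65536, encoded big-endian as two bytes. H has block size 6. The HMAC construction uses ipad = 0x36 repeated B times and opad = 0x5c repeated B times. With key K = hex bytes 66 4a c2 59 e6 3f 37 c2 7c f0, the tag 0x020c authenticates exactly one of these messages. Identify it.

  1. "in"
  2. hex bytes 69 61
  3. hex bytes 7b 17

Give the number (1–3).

2

Key hex bytes 66 4a c2 59 e6 3f 37 c2 7c f0 is 10 bytes > B = 6, so hash it first: H(key) = 05 55, then zero-pad to 6 bytes: K' = 05 55 00 00 00 00.
K' ⊕ ipad = 33 63 36 36 36 36; K' ⊕ opad = 59 09 5c 5c 5c 5c.
m1: inner = H(33 63 36 36 36 36 69 6e) = 02 45; tag = H(59 09 5c 5c 5c 5c 02 45) = 0219
m2: inner = H(33 63 36 36 36 36 69 61) = 02 38; tag = H(59 09 5c 5c 5c 5c 02 38) = 020c ← matches
m3: inner = H(33 63 36 36 36 36 7b 17) = 02 00; tag = H(59 09 5c 5c 5c 5c 02 00) = 01d4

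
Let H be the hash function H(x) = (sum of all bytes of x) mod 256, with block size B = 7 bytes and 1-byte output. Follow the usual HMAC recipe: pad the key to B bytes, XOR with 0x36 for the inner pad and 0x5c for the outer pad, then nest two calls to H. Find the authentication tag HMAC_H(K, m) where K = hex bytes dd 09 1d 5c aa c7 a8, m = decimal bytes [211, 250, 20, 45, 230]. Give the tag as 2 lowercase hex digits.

Key hex bytes dd 09 1d 5c aa c7 a8 is exactly B = 7 bytes: K' = dd 09 1d 5c aa c7 a8.
K' ⊕ ipad = eb 3f 2b 6a 9c f1 9e.  K' ⊕ opad = 81 55 41 00 f6 9b f4.
Inner input = (K'⊕ipad) ∥ m = eb 3f 2b 6a 9c f1 9e ∥ d3 fa 14 2d e6.
Inner hash: sum = 235+63+43+106+156+241+158+211+250+20+45+230 = 1758; mod 256 = 222 → de.
Outer input = (K'⊕opad) ∥ inner = 81 55 41 00 f6 9b f4 ∥ de.
Outer hash (tag): sum = 129+85+65+0+246+155+244+222 = 1146; mod 256 = 122 → 7a.

7a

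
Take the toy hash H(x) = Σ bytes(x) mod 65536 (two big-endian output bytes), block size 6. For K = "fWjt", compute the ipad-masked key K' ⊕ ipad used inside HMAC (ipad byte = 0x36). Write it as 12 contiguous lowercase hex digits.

50615c423636

Key "fWjt" = 66 57 6a 74 is 4 bytes ≤ B = 6; zero-pad to 6 bytes: K' = 66 57 6a 74 00 00.
XOR each byte with 0x36: 66⊕36=50, 57⊕36=61, 6a⊕36=5c, 74⊕36=42, 00⊕36=36, 00⊕36=36.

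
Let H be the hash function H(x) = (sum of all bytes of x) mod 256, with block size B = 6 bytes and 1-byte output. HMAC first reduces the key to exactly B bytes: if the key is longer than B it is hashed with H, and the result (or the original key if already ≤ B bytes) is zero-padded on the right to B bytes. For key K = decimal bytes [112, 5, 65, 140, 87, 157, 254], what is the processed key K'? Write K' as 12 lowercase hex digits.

340000000000

|K| = 7 > B = 6, so first hash the key.
H(K): sum = 112+5+65+140+87+157+254 = 820; mod 256 = 52 → 34.
Zero-pad H(K) = 34 to 6 bytes: K' = 34 00 00 00 00 00.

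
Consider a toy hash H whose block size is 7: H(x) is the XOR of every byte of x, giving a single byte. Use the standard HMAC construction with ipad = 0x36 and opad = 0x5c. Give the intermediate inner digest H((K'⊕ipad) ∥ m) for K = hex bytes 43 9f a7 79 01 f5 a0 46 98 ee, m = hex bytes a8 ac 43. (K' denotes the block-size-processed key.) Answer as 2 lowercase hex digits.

17

Key hex bytes 43 9f a7 79 01 f5 a0 46 98 ee is 10 bytes > B = 7, so hash it first: H(key) = 66, then zero-pad to 7 bytes: K' = 66 00 00 00 00 00 00.
K' ⊕ ipad = 50 36 36 36 36 36 36.
Inner input = 50 36 36 36 36 36 36 ∥ a8 ac 43.
Inner hash: XOR 50⊕36⊕36⊕36⊕36⊕36⊕36⊕a8⊕ac⊕43 = 17.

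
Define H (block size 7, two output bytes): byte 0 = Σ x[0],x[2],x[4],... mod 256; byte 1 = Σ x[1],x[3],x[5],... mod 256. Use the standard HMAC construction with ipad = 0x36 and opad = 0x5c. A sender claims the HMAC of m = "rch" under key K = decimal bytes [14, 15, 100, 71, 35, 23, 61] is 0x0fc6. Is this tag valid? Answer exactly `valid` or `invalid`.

valid

Key decimal bytes [14, 15, 100, 71, 35, 23, 61] = 0e 0f 64 47 23 17 3d is exactly B = 7 bytes: K' = 0e 0f 64 47 23 17 3d.
K' ⊕ ipad = 38 39 52 71 15 21 0b; K' ⊕ opad = 52 53 38 1b 7f 4b 61.
Inner hash: even-index sum = 269 mod 256 = 13; odd-index sum = 421 mod 256 = 165 → 0d a5.
Outer hash (recomputed tag): even-index sum = 527 mod 256 = 15; odd-index sum = 198 mod 256 = 198 → 0f c6.
Recomputed tag = 0fc6; claimed = 0fc6 → match.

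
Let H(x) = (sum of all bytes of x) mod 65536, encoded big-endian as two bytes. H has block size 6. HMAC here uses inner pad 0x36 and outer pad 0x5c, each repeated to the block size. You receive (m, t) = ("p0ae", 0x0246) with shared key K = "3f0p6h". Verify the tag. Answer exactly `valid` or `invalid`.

valid

Key "3f0p6h" = 33 66 30 70 36 68 is exactly B = 6 bytes: K' = 33 66 30 70 36 68.
K' ⊕ ipad = 05 50 06 46 00 5e; K' ⊕ opad = 6f 3a 6c 2c 6a 34.
Inner hash: sum = 5+80+6+70+0+94+112+48+97+101 = 613 → 02 65.
Outer hash (recomputed tag): sum = 111+58+108+44+106+52+2+101 = 582 → 02 46.
Recomputed tag = 0246; claimed = 0246 → match.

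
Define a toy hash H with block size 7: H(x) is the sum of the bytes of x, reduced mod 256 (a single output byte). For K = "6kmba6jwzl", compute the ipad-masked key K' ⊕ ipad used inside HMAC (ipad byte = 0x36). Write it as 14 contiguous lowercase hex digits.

f8363636363636

Key "6kmba6jwzl" = 36 6b 6d 62 61 36 6a 77 7a 6c is 10 bytes > B = 7, so hash it first: H(key) = ce, then zero-pad to 7 bytes: K' = ce 00 00 00 00 00 00.
XOR each byte with 0x36: ce⊕36=f8, 00⊕36=36, 00⊕36=36, 00⊕36=36, 00⊕36=36, 00⊕36=36, 00⊕36=36.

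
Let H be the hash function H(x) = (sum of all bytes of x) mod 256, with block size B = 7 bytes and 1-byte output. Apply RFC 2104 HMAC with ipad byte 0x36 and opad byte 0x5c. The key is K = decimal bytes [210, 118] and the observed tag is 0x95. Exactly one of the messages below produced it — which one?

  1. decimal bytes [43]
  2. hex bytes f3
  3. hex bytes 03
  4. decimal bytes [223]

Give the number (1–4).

4

Key decimal bytes [210, 118] = d2 76 is 2 bytes ≤ B = 7; zero-pad to 7 bytes: K' = d2 76 00 00 00 00 00.
K' ⊕ ipad = e4 40 36 36 36 36 36; K' ⊕ opad = 8e 2a 5c 5c 5c 5c 5c.
m1: inner = H(e4 40 36 36 36 36 36 2b) = 5d; tag = H(8e 2a 5c 5c 5c 5c 5c 5d) = e1
m2: inner = H(e4 40 36 36 36 36 36 f3) = 25; tag = H(8e 2a 5c 5c 5c 5c 5c 25) = a9
m3: inner = H(e4 40 36 36 36 36 36 03) = 35; tag = H(8e 2a 5c 5c 5c 5c 5c 35) = b9
m4: inner = H(e4 40 36 36 36 36 36 df) = 11; tag = H(8e 2a 5c 5c 5c 5c 5c 11) = 95 ← matches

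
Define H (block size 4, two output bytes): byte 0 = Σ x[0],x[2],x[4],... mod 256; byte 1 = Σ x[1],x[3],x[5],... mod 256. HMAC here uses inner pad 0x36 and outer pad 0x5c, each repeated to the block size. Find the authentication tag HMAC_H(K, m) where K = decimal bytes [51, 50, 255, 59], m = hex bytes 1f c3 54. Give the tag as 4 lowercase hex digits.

53a9

Key decimal bytes [51, 50, 255, 59] = 33 32 ff 3b is exactly B = 4 bytes: K' = 33 32 ff 3b.
K' ⊕ ipad = 05 04 c9 0d.  K' ⊕ opad = 6f 6e a3 67.
Inner input = (K'⊕ipad) ∥ m = 05 04 c9 0d ∥ 1f c3 54.
Inner hash: even-index sum = 321 mod 256 = 65; odd-index sum = 212 mod 256 = 212 → 41 d4.
Outer input = (K'⊕opad) ∥ inner = 6f 6e a3 67 ∥ 41 d4.
Outer hash (tag): even-index sum = 339 mod 256 = 83; odd-index sum = 425 mod 256 = 169 → 53 a9.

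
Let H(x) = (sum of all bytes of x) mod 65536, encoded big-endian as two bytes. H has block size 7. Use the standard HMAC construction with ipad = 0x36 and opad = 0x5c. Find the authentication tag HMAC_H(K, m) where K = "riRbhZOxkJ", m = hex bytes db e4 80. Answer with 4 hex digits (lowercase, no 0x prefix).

Key "riRbhZOxkJ" = 72 69 52 62 68 5a 4f 78 6b 4a is 10 bytes > B = 7, so hash it first: H(key) = 03 cd, then zero-pad to 7 bytes: K' = 03 cd 00 00 00 00 00.
K' ⊕ ipad = 35 fb 36 36 36 36 36.  K' ⊕ opad = 5f 91 5c 5c 5c 5c 5c.
Inner input = (K'⊕ipad) ∥ m = 35 fb 36 36 36 36 36 ∥ db e4 80.
Inner hash: sum = 53+251+54+54+54+54+54+219+228+128 = 1149 → 04 7d.
Outer input = (K'⊕opad) ∥ inner = 5f 91 5c 5c 5c 5c 5c ∥ 04 7d.
Outer hash (tag): sum = 95+145+92+92+92+92+92+4+125 = 829 → 03 3d.

033d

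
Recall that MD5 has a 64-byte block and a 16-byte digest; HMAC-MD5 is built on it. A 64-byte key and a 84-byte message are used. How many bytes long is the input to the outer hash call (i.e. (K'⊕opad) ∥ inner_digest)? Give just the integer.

80

Key is 64 ≤ 64 bytes, zero-padded: |K'| = 64.
Outer input = (K'⊕opad) ∥ H(inner) → 64 + 16 = 80 bytes.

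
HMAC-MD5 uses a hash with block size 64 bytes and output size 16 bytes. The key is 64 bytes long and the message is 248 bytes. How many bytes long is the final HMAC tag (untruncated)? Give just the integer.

The tag is one MD5 digest: 16 bytes.

16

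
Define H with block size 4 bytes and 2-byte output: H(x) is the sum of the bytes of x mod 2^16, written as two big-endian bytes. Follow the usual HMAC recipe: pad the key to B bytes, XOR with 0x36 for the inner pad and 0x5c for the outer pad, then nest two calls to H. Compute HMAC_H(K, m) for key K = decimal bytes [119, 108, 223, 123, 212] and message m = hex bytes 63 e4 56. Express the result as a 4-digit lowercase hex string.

Key decimal bytes [119, 108, 223, 123, 212] = 77 6c df 7b d4 is 5 bytes > B = 4, so hash it first: H(key) = 03 11, then zero-pad to 4 bytes: K' = 03 11 00 00.
K' ⊕ ipad = 35 27 36 36.  K' ⊕ opad = 5f 4d 5c 5c.
Inner input = (K'⊕ipad) ∥ m = 35 27 36 36 ∥ 63 e4 56.
Inner hash: sum = 53+39+54+54+99+228+86 = 613 → 02 65.
Outer input = (K'⊕opad) ∥ inner = 5f 4d 5c 5c ∥ 02 65.
Outer hash (tag): sum = 95+77+92+92+2+101 = 459 → 01 cb.

01cb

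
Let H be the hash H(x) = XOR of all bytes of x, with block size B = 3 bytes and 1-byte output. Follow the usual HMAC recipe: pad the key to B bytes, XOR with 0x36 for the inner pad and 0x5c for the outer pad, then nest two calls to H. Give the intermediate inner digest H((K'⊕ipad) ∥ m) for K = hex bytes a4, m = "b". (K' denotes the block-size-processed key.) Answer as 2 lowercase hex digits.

f0

Key hex bytes a4 is 1 byte ≤ B = 3; zero-pad to 3 bytes: K' = a4 00 00.
K' ⊕ ipad = 92 36 36.
Inner input = 92 36 36 ∥ 62.
Inner hash: XOR 92⊕36⊕36⊕62 = f0.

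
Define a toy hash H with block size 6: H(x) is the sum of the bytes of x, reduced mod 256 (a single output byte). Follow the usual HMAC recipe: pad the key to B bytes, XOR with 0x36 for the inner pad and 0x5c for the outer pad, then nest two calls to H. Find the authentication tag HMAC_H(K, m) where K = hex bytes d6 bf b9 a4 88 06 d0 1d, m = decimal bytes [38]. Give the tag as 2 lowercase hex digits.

Key hex bytes d6 bf b9 a4 88 06 d0 1d is 8 bytes > B = 6, so hash it first: H(key) = 6d, then zero-pad to 6 bytes: K' = 6d 00 00 00 00 00.
K' ⊕ ipad = 5b 36 36 36 36 36.  K' ⊕ opad = 31 5c 5c 5c 5c 5c.
Inner input = (K'⊕ipad) ∥ m = 5b 36 36 36 36 36 ∥ 26.
Inner hash: sum = 91+54+54+54+54+54+38 = 399; mod 256 = 143 → 8f.
Outer input = (K'⊕opad) ∥ inner = 31 5c 5c 5c 5c 5c ∥ 8f.
Outer hash (tag): sum = 49+92+92+92+92+92+143 = 652; mod 256 = 140 → 8c.

8c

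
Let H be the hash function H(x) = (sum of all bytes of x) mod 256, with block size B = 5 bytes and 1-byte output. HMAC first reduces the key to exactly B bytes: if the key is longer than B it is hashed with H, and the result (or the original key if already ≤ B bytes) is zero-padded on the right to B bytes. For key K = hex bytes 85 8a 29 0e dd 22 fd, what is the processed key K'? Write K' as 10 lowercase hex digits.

4200000000

|K| = 7 > B = 5, so first hash the key.
H(K): sum = 133+138+41+14+221+34+253 = 834; mod 256 = 66 → 42.
Zero-pad H(K) = 42 to 5 bytes: K' = 42 00 00 00 00.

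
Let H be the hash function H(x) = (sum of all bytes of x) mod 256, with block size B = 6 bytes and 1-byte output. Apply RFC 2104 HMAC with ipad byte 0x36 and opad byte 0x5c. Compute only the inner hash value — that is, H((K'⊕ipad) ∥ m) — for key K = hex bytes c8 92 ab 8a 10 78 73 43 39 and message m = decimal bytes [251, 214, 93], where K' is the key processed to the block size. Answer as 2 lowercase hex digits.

6c

Key hex bytes c8 92 ab 8a 10 78 73 43 39 is 9 bytes > B = 6, so hash it first: H(key) = 06, then zero-pad to 6 bytes: K' = 06 00 00 00 00 00.
K' ⊕ ipad = 30 36 36 36 36 36.
Inner input = 30 36 36 36 36 36 ∥ fb d6 5d.
Inner hash: sum = 48+54+54+54+54+54+251+214+93 = 876; mod 256 = 108 → 6c.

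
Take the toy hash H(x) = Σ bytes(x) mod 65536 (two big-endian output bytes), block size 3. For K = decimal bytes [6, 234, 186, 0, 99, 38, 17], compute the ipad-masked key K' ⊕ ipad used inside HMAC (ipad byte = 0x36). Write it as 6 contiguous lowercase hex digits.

347236

Key decimal bytes [6, 234, 186, 0, 99, 38, 17] = 06 ea ba 00 63 26 11 is 7 bytes > B = 3, so hash it first: H(key) = 02 44, then zero-pad to 3 bytes: K' = 02 44 00.
XOR each byte with 0x36: 02⊕36=34, 44⊕36=72, 00⊕36=36.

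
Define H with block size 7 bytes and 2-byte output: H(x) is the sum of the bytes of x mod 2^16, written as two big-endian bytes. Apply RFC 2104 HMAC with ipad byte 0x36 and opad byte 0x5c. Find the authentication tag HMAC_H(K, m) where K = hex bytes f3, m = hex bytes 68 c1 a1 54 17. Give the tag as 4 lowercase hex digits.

0319

Key hex bytes f3 is 1 byte ≤ B = 7; zero-pad to 7 bytes: K' = f3 00 00 00 00 00 00.
K' ⊕ ipad = c5 36 36 36 36 36 36.  K' ⊕ opad = af 5c 5c 5c 5c 5c 5c.
Inner input = (K'⊕ipad) ∥ m = c5 36 36 36 36 36 36 ∥ 68 c1 a1 54 17.
Inner hash: sum = 197+54+54+54+54+54+54+104+193+161+84+23 = 1086 → 04 3e.
Outer input = (K'⊕opad) ∥ inner = af 5c 5c 5c 5c 5c 5c ∥ 04 3e.
Outer hash (tag): sum = 175+92+92+92+92+92+92+4+62 = 793 → 03 19.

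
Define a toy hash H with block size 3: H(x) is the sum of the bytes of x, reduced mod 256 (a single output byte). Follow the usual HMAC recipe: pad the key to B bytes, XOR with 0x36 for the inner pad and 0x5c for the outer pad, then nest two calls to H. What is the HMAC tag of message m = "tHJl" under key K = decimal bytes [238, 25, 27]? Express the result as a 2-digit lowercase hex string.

e4

Key decimal bytes [238, 25, 27] = ee 19 1b is exactly B = 3 bytes: K' = ee 19 1b.
K' ⊕ ipad = d8 2f 2d.  K' ⊕ opad = b2 45 47.
Inner input = (K'⊕ipad) ∥ m = d8 2f 2d ∥ 74 48 4a 6c.
Inner hash: sum = 216+47+45+116+72+74+108 = 678; mod 256 = 166 → a6.
Outer input = (K'⊕opad) ∥ inner = b2 45 47 ∥ a6.
Outer hash (tag): sum = 178+69+71+166 = 484; mod 256 = 228 → e4.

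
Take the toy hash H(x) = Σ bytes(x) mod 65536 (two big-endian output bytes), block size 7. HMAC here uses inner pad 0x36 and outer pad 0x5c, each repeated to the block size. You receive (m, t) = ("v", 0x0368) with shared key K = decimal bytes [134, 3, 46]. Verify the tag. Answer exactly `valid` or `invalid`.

valid

Key decimal bytes [134, 3, 46] = 86 03 2e is 3 bytes ≤ B = 7; zero-pad to 7 bytes: K' = 86 03 2e 00 00 00 00.
K' ⊕ ipad = b0 35 18 36 36 36 36; K' ⊕ opad = da 5f 72 5c 5c 5c 5c.
Inner hash: sum = 176+53+24+54+54+54+54+118 = 587 → 02 4b.
Outer hash (recomputed tag): sum = 218+95+114+92+92+92+92+2+75 = 872 → 03 68.
Recomputed tag = 0368; claimed = 0368 → match.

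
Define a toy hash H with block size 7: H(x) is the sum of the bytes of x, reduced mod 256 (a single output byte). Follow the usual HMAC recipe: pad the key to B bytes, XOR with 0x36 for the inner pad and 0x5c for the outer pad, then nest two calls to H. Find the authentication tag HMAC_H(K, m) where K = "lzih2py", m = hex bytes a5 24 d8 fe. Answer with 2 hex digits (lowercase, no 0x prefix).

Key "lzih2py" = 6c 7a 69 68 32 70 79 is exactly B = 7 bytes: K' = 6c 7a 69 68 32 70 79.
K' ⊕ ipad = 5a 4c 5f 5e 04 46 4f.  K' ⊕ opad = 30 26 35 34 6e 2c 25.
Inner input = (K'⊕ipad) ∥ m = 5a 4c 5f 5e 04 46 4f ∥ a5 24 d8 fe.
Inner hash: sum = 90+76+95+94+4+70+79+165+36+216+254 = 1179; mod 256 = 155 → 9b.
Outer input = (K'⊕opad) ∥ inner = 30 26 35 34 6e 2c 25 ∥ 9b.
Outer hash (tag): sum = 48+38+53+52+110+44+37+155 = 537; mod 256 = 25 → 19.

19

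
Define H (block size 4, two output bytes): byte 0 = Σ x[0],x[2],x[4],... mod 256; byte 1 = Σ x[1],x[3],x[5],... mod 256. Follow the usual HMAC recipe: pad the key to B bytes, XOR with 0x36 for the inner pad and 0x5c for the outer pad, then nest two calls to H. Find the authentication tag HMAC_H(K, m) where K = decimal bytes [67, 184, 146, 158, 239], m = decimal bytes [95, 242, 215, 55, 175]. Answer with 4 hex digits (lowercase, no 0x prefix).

Key decimal bytes [67, 184, 146, 158, 239] = 43 b8 92 9e ef is 5 bytes > B = 4, so hash it first: H(key) = c4 56, then zero-pad to 4 bytes: K' = c4 56 00 00.
K' ⊕ ipad = f2 60 36 36.  K' ⊕ opad = 98 0a 5c 5c.
Inner input = (K'⊕ipad) ∥ m = f2 60 36 36 ∥ 5f f2 d7 37 af.
Inner hash: even-index sum = 781 mod 256 = 13; odd-index sum = 447 mod 256 = 191 → 0d bf.
Outer input = (K'⊕opad) ∥ inner = 98 0a 5c 5c ∥ 0d bf.
Outer hash (tag): even-index sum = 257 mod 256 = 1; odd-index sum = 293 mod 256 = 37 → 01 25.

0125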